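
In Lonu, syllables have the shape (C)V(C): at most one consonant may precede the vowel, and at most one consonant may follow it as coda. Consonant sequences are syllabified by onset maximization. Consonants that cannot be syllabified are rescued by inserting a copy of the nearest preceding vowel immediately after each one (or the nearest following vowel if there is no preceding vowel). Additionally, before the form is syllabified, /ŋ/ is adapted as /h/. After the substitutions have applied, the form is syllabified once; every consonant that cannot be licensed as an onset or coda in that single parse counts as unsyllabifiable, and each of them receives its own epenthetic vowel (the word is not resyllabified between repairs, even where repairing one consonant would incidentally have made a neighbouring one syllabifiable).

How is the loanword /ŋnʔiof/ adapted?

Substitution: /ŋ/ → /h/, giving /hnʔiof/.
Syllabifying with onset maximization leaves /h/, /n/ stranded (at most one coda consonant is licensed; onsets are limited to one consonant).
Epenthesis after each stranded consonant: /h/ → /hi/, /n/ → /ni/.

hiniʔiof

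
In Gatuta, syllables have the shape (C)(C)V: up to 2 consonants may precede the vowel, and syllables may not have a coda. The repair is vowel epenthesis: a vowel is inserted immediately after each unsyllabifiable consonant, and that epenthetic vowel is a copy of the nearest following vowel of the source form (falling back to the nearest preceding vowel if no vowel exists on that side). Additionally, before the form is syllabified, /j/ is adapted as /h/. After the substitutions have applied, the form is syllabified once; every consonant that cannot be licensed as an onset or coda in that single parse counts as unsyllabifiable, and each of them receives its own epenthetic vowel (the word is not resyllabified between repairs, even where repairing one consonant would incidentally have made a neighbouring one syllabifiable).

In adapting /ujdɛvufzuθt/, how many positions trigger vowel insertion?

2

After substitution the input is /uhdɛvufzuθt/.
The unsyllabifiable consonants are /θ/, /t/; each receives one epenthetic vowel.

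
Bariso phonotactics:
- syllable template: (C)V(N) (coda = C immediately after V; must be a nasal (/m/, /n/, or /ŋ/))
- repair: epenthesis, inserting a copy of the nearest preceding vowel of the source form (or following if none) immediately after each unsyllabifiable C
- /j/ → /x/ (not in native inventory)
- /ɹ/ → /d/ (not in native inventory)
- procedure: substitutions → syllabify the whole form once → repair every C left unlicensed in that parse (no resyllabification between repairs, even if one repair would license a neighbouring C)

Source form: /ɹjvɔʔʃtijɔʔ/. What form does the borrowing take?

dɔxɔvɔʔɔʃɔtixɔʔɔ

Substitution: /ɹ/ → /d/, /j/ → /x/, giving /dxvɔʔʃtixɔʔ/.
Syllabifying with onset maximization leaves /d/, /x/, /ʔ/, /ʃ/, /ʔ/ stranded (only a nasal (/m/, /n/, or /ŋ/) is licensed in coda position; onsets are limited to one consonant).
Epenthesis after each stranded consonant: /d/ → /dɔ/, /x/ → /xɔ/, /ʔ/ → /ʔɔ/, /ʃ/ → /ʃɔ/, /ʔ/ → /ʔɔ/.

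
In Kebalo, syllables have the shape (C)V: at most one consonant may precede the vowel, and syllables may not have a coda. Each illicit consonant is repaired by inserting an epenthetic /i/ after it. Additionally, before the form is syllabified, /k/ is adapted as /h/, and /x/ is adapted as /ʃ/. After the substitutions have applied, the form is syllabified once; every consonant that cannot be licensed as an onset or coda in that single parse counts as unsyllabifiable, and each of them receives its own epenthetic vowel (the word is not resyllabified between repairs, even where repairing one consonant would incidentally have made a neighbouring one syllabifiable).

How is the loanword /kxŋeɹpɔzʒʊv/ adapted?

hiʃiŋeɹipɔziʒʊvi

Substitution: /k/ → /h/, /x/ → /ʃ/, giving /hʃŋeɹpɔzʒʊv/.
Under (C)V, the unsyllabifiable consonants are /h/, /ʃ/, /ɹ/, /z/, /v/ (no codas are permitted; onsets are limited to one consonant).
Each unlicensed consonant becomes the onset of a new syllable: /h/ → /hi/, /ʃ/ → /ʃi/, /ɹ/ → /ɹi/, /z/ → /zi/, /v/ → /vi/.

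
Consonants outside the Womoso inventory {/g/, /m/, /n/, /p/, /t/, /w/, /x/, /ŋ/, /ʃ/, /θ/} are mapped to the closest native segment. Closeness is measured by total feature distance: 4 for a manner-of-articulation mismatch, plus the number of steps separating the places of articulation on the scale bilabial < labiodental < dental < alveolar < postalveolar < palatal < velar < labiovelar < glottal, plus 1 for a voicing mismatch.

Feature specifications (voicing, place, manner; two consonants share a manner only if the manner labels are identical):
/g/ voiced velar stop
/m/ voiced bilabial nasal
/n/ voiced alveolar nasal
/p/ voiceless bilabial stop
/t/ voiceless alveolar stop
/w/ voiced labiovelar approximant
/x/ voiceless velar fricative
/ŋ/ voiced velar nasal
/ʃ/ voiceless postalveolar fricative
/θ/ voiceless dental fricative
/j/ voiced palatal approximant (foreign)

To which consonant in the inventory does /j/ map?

w

/w/ is closest: same manner (approximant), place distance 2 (palatal→labiovelar), same voicing; total 2. Next closest is /g/ at distance 5.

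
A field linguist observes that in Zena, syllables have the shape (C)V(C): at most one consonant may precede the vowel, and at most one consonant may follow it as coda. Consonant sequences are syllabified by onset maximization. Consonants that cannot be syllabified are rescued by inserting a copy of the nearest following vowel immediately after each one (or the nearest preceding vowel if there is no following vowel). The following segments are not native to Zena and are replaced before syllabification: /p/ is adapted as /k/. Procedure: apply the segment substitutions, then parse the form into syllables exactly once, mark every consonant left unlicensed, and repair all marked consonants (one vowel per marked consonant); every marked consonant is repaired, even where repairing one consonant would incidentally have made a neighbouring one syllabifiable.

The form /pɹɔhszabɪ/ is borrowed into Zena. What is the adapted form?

Substitution: /p/ → /k/, giving /kɹɔhszabɪ/.
Under (C)V(C), the unsyllabifiable consonants are /k/, /s/ (at most one coda consonant is licensed; onsets are limited to one consonant).
Each unlicensed consonant becomes the onset of a new syllable: /k/ → /kɔ/, /s/ → /sa/.

kɔɹɔhsazabɪ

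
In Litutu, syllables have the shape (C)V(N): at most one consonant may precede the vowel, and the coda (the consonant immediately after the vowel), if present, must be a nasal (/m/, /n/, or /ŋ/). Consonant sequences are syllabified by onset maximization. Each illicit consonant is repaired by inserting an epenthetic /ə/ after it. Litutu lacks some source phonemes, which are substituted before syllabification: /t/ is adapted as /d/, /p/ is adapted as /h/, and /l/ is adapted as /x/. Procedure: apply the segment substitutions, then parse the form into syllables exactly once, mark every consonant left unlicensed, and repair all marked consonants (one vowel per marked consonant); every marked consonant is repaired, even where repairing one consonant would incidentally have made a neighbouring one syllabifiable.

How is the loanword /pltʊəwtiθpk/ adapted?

həxədʊəwədiθəhəkə

Substitution: /p/ → /h/, /l/ → /x/, /t/ → /d/, giving /hxdʊəwdiθhk/.
The consonants /h/, /x/, /w/, /θ/, /h/, /k/ cannot be parsed into a legal (C)V(N) syllable (only a nasal (/m/, /n/, or /ŋ/) is licensed in coda position; onsets are limited to one consonant).
Each unlicensed consonant becomes the onset of a new syllable: /h/ → /hə/, /x/ → /xə/, /w/ → /wə/, /θ/ → /θə/, /h/ → /hə/, /k/ → /kə/.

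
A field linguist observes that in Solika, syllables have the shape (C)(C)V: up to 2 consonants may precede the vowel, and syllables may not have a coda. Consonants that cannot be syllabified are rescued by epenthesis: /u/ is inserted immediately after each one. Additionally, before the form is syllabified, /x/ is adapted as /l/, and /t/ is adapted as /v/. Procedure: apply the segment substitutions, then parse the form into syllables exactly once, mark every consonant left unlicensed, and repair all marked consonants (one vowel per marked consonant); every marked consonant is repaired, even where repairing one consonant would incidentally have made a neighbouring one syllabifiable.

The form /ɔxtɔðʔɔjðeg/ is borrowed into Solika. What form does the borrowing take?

Substitution: /x/ → /l/, /t/ → /v/, giving /ɔlvɔðʔɔjðeg/.
The consonants /g/ cannot be parsed into a legal (C)(C)V syllable (no codas are permitted; onsets may contain at most 2 consonants).
Epenthesis after each stranded consonant: /g/ → /gu/.

ɔlvɔðʔɔjðegu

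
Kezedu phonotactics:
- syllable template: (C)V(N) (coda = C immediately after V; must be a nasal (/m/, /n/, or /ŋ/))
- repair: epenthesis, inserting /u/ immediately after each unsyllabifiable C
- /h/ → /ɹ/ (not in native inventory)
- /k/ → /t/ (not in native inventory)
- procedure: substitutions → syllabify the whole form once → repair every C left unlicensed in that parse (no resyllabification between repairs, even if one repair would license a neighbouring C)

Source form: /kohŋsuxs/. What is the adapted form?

Substitution: /k/ → /t/, /h/ → /ɹ/, giving /toɹŋsuxs/.
Under (C)V(N), the unsyllabifiable consonants are /ɹ/, /ŋ/, /x/, /s/ (only a nasal (/m/, /n/, or /ŋ/) is licensed in coda position; onsets are limited to one consonant).
Inserting the epenthetic vowel yields /ɹ/ → /ɹu/, /ŋ/ → /ŋu/, /x/ → /xu/, /s/ → /su/.

toɹuŋusuxusu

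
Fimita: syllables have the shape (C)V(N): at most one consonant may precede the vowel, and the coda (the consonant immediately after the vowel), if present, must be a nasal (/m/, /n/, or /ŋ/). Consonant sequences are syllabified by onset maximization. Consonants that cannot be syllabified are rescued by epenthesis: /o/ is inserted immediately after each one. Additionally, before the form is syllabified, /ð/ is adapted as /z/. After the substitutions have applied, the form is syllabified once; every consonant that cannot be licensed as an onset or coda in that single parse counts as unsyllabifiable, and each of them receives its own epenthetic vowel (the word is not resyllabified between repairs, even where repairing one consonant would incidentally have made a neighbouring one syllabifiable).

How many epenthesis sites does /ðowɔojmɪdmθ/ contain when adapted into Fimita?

After substitution the input is /zowɔojmɪdmθ/.
The unsyllabifiable consonants are /j/, /d/, /m/, /θ/; each receives one epenthetic vowel.

4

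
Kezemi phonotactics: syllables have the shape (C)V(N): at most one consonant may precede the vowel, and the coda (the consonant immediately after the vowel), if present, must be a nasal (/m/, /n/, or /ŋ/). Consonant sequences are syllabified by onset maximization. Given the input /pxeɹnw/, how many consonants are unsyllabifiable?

4

The consonants /p/, /ɹ/, /n/, /w/ cannot be parsed into a legal (C)V(N) syllable (only a nasal (/m/, /n/, or /ŋ/) is licensed in coda position; onsets are limited to one consonant).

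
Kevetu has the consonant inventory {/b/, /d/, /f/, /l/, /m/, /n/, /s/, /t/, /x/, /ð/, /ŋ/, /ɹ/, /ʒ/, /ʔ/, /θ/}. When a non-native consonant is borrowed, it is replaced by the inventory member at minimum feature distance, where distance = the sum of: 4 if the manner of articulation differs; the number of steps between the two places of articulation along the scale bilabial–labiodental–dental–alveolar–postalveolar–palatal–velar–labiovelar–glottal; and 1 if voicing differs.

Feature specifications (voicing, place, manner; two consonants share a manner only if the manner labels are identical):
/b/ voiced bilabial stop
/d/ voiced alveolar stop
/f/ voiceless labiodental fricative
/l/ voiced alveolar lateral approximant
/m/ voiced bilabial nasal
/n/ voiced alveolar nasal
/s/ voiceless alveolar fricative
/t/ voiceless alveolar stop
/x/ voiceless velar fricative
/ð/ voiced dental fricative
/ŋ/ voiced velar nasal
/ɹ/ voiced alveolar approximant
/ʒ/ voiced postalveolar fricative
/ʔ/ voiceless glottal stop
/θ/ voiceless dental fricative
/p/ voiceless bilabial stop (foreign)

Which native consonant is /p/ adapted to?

b

/b/ is closest: same manner (stop), place distance 0 (bilabial→bilabial), voicing differs (+1); total 1. Next closest is /t/ at distance 3.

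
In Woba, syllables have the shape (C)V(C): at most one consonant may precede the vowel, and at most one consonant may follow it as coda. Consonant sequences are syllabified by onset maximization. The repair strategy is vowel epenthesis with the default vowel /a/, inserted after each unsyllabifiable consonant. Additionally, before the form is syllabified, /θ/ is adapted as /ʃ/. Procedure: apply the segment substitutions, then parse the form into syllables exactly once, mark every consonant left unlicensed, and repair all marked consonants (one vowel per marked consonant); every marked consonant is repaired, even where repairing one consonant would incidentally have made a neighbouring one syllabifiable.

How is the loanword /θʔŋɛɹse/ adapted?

Substitution: /θ/ → /ʃ/, giving /ʃʔŋɛɹse/.
Syllabifying with onset maximization leaves /ʃ/, /ʔ/ stranded (at most one coda consonant is licensed; onsets are limited to one consonant).
Each unlicensed consonant becomes the onset of a new syllable: /ʃ/ → /ʃa/, /ʔ/ → /ʔa/.

ʃaʔaŋɛɹse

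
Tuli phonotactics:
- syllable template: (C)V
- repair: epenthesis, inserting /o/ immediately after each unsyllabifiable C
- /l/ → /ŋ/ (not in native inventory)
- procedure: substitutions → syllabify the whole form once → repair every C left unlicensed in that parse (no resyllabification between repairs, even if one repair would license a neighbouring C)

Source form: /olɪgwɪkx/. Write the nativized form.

Substitution: /l/ → /ŋ/, giving /oŋɪgwɪkx/.
The consonants /g/, /k/, /x/ cannot be parsed into a legal (C)V syllable (no codas are permitted; onsets are limited to one consonant).
Inserting the epenthetic vowel yields /g/ → /go/, /k/ → /ko/, /x/ → /xo/.

oŋɪgowɪkoxo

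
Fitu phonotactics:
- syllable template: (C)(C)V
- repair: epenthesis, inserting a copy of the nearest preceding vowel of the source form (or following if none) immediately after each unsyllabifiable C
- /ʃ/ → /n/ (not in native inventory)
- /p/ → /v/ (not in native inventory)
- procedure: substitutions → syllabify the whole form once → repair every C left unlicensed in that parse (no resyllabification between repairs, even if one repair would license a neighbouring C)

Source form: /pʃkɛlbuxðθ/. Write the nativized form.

vɛnkɛlbuxuðuθu

Substitution: /p/ → /v/, /ʃ/ → /n/, giving /vnkɛlbuxðθ/.
Syllabifying with onset maximization leaves /v/, /x/, /ð/, /θ/ stranded (no codas are permitted; onsets may contain at most 2 consonants).
Inserting the epenthetic vowel yields /v/ → /vɛ/, /x/ → /xu/, /ð/ → /ðu/, /θ/ → /θu/.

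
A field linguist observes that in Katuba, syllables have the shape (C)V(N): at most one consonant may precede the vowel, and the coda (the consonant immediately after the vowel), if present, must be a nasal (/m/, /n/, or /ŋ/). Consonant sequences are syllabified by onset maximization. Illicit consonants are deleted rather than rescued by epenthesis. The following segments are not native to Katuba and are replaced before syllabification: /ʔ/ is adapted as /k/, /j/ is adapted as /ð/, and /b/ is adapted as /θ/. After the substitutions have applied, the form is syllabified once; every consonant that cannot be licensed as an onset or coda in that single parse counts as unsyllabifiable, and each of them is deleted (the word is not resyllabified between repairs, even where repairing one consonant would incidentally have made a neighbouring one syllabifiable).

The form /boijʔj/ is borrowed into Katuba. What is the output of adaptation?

Substitution: /b/ → /θ/, /j/ → /ð/, /ʔ/ → /k/, giving /θoiðkð/.
Syllabifying with onset maximization leaves /ð/, /k/, /ð/ stranded (only a nasal (/m/, /n/, or /ŋ/) is licensed in coda position; onsets are limited to one consonant).
Deletion applies to /ð/, /k/, /ð/.

θoi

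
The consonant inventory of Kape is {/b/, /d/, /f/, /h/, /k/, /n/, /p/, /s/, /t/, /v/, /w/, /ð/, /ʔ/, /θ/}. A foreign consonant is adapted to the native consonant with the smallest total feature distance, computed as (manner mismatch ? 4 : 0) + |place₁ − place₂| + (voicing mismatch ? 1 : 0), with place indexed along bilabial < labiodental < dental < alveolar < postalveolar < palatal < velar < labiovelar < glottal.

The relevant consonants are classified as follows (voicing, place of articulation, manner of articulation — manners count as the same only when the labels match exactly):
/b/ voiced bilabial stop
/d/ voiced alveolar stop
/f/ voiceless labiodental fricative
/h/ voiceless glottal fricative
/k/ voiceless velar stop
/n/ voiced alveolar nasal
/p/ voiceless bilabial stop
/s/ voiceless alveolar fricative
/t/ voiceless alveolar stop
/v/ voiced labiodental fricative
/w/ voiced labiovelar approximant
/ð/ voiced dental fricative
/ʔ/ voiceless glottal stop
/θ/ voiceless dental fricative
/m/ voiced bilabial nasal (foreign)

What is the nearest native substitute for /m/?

/n/ is closest: same manner (nasal), place distance 3 (bilabial→alveolar), same voicing; total 3. Next closest is /b/ at distance 4.

n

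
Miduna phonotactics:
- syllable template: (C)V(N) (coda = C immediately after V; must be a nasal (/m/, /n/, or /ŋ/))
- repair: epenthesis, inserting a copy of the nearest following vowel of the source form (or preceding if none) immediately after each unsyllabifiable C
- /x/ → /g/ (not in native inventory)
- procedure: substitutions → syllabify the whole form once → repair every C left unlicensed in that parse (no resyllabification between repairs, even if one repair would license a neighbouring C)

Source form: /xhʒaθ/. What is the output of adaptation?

Substitution: /x/ → /g/, giving /ghʒaθ/.
Syllabifying with onset maximization leaves /g/, /h/, /θ/ stranded (only a nasal (/m/, /n/, or /ŋ/) is licensed in coda position; onsets are limited to one consonant).
Epenthesis after each stranded consonant: /g/ → /ga/, /h/ → /ha/, /θ/ → /θa/.

gahaʒaθa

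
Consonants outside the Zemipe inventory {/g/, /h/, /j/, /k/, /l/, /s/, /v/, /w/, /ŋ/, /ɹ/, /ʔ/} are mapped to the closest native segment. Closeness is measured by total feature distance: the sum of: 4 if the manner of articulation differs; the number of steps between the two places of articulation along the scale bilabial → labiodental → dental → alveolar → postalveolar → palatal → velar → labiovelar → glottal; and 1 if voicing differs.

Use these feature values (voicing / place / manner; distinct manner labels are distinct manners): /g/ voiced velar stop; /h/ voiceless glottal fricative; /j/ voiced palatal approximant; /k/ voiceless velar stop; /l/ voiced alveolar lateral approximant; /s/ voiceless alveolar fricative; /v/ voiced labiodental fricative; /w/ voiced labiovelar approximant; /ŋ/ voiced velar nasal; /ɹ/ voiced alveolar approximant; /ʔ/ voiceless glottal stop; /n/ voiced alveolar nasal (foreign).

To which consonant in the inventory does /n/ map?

ŋ

/ŋ/ is closest: same manner (nasal), place distance 3 (alveolar→velar), same voicing; total 3. Next closest is /l/ at distance 4.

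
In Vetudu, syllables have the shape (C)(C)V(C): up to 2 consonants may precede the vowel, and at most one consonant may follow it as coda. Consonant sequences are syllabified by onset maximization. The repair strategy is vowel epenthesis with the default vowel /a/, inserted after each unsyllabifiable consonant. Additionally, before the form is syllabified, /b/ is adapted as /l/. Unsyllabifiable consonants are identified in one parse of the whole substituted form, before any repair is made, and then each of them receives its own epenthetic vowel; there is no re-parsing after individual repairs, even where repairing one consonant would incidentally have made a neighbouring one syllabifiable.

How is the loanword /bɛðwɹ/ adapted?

lɛðwaɹa

Substitution: /b/ → /l/, giving /lɛðwɹ/.
Under (C)(C)V(C), the unsyllabifiable consonants are /w/, /ɹ/ (at most one coda consonant is licensed; onsets may contain at most 2 consonants).
Epenthesis after each stranded consonant: /w/ → /wa/, /ɹ/ → /ɹa/.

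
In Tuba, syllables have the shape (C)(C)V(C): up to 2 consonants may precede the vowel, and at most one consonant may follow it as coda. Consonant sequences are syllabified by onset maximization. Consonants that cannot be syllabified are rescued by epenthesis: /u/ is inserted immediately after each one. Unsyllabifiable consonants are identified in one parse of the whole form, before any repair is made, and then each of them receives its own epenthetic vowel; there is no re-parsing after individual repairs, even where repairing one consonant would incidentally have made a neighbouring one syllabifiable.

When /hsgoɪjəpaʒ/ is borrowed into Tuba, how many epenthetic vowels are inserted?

The unsyllabifiable consonants are /h/; each receives one epenthetic vowel.

1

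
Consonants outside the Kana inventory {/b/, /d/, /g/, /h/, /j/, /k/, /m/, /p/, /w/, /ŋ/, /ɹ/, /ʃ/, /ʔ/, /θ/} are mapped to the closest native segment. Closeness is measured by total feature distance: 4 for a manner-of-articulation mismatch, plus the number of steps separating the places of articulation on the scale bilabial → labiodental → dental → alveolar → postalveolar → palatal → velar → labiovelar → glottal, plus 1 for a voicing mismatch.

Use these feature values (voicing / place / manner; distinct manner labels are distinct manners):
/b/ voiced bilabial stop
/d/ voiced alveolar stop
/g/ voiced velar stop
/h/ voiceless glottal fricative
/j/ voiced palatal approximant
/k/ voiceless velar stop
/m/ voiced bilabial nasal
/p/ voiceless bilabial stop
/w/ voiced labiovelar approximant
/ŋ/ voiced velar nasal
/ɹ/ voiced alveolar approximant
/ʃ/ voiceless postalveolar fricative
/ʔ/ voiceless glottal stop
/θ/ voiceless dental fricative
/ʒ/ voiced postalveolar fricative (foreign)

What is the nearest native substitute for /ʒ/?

ʃ

/ʃ/ is closest: same manner (fricative), place distance 0 (postalveolar→postalveolar), voicing differs (+1); total 1. Next closest is /θ/ at distance 3.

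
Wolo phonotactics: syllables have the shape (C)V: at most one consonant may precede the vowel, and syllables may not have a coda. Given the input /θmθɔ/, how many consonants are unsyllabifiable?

Syllabifying with onset maximization leaves /θ/, /m/ stranded (no codas are permitted; onsets are limited to one consonant).

2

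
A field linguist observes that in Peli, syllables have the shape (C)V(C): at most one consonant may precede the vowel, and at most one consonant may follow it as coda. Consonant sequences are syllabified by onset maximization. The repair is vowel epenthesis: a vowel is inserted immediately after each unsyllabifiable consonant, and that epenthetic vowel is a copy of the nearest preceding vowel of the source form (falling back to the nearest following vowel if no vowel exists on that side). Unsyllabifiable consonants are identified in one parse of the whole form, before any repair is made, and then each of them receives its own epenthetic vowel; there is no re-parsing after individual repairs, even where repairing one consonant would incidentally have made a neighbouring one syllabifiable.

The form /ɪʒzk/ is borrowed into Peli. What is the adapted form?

Under (C)V(C), the unsyllabifiable consonants are /z/, /k/ (at most one coda consonant is licensed; onsets are limited to one consonant).
Inserting the epenthetic vowel yields /z/ → /zɪ/, /k/ → /kɪ/.

ɪʒzɪkɪ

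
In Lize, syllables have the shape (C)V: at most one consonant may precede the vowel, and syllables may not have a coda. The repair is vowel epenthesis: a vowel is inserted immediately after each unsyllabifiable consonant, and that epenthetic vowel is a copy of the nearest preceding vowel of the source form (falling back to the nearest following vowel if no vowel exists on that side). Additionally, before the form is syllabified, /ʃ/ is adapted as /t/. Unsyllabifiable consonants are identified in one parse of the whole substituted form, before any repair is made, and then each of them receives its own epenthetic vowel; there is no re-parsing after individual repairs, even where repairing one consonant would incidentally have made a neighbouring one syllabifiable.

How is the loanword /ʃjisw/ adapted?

tijisiwi

Substitution: /ʃ/ → /t/, giving /tjisw/.
The consonants /t/, /s/, /w/ cannot be parsed into a legal (C)V syllable (no codas are permitted; onsets are limited to one consonant).
Epenthesis after each stranded consonant: /t/ → /ti/, /s/ → /si/, /w/ → /wi/.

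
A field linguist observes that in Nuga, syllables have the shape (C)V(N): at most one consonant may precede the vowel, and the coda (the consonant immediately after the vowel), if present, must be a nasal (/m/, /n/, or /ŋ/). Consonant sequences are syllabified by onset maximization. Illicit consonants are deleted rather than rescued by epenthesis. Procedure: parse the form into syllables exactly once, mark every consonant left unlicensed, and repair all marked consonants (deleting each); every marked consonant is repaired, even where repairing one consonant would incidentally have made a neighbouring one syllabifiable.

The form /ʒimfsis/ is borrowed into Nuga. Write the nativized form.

Under (C)V(N), the unsyllabifiable consonants are /f/, /s/ (only a nasal (/m/, /n/, or /ŋ/) is licensed in coda position; onsets are limited to one consonant).
Deleting the stranded consonants removes /f/, /s/.

ʒimsi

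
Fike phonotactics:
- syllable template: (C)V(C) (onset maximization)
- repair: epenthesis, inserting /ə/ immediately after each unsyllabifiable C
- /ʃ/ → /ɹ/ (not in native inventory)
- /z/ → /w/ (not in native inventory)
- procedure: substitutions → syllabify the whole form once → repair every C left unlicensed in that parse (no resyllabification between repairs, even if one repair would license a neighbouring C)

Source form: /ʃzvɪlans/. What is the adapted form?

ɹəwəvɪlansə

Substitution: /ʃ/ → /ɹ/, /z/ → /w/, giving /ɹwvɪlans/.
Under (C)V(C), the unsyllabifiable consonants are /ɹ/, /w/, /s/ (at most one coda consonant is licensed; onsets are limited to one consonant).
Inserting the epenthetic vowel yields /ɹ/ → /ɹə/, /w/ → /wə/, /s/ → /sə/.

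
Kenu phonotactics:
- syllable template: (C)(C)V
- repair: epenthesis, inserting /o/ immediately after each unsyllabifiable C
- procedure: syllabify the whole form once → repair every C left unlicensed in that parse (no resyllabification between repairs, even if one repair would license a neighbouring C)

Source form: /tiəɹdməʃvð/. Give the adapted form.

tiəɹodməʃovoðo

The consonants /ɹ/, /ʃ/, /v/, /ð/ cannot be parsed into a legal (C)(C)V syllable (no codas are permitted; onsets may contain at most 2 consonants).
Inserting the epenthetic vowel yields /ɹ/ → /ɹo/, /ʃ/ → /ʃo/, /v/ → /vo/, /ð/ → /ðo/.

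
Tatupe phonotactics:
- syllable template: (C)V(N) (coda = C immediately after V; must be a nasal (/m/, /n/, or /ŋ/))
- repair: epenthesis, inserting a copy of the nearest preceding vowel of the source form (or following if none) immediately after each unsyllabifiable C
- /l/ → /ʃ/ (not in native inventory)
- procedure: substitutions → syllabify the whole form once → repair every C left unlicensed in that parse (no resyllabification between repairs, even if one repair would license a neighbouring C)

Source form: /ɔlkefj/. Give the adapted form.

Substitution: /l/ → /ʃ/, giving /ɔʃkefj/.
The consonants /ʃ/, /f/, /j/ cannot be parsed into a legal (C)V(N) syllable (only a nasal (/m/, /n/, or /ŋ/) is licensed in coda position; onsets are limited to one consonant).
Inserting the epenthetic vowel yields /ʃ/ → /ʃɔ/, /f/ → /fe/, /j/ → /je/.

ɔʃɔkefeje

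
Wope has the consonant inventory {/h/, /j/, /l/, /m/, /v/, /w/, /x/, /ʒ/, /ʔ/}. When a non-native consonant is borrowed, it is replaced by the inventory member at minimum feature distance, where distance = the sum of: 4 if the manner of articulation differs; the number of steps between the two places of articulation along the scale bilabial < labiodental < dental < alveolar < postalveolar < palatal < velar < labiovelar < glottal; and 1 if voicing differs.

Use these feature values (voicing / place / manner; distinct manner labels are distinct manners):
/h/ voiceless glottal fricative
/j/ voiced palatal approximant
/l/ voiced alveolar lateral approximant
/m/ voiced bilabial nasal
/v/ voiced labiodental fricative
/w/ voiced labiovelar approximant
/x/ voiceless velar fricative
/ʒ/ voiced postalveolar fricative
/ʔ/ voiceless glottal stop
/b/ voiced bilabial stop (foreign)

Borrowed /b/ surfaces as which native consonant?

m

/m/ is closest: manner differs (stop→nasal, +4), place distance 0 (bilabial→bilabial), same voicing; total 4. Next closest is /v/ at distance 5.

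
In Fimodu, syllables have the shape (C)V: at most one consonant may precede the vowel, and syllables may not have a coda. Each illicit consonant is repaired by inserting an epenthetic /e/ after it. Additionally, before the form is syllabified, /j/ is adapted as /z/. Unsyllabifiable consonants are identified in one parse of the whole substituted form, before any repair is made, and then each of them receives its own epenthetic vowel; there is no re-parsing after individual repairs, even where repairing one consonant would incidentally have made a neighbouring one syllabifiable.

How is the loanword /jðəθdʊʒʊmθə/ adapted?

Substitution: /j/ → /z/, giving /zðəθdʊʒʊmθə/.
The consonants /z/, /θ/, /m/ cannot be parsed into a legal (C)V syllable (no codas are permitted; onsets are limited to one consonant).
Inserting the epenthetic vowel yields /z/ → /ze/, /θ/ → /θe/, /m/ → /me/.

zeðəθedʊʒʊmeθə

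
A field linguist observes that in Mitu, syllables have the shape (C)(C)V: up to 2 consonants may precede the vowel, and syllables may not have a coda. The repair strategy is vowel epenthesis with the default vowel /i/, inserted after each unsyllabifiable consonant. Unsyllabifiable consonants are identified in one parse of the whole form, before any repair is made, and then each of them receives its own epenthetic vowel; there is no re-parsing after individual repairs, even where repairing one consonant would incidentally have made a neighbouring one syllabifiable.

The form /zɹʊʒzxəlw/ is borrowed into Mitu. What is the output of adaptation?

The consonants /ʒ/, /l/, /w/ cannot be parsed into a legal (C)(C)V syllable (no codas are permitted; onsets may contain at most 2 consonants).
Epenthesis after each stranded consonant: /ʒ/ → /ʒi/, /l/ → /li/, /w/ → /wi/.

zɹʊʒizxəliwi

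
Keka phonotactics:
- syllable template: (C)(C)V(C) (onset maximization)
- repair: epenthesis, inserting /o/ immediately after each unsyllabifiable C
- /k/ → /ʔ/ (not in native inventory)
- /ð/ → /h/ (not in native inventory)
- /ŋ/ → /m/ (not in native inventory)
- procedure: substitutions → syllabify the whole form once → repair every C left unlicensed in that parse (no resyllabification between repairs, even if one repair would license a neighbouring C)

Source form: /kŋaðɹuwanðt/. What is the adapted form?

Substitution: /k/ → /ʔ/, /ŋ/ → /m/, /ð/ → /h/, giving /ʔmahɹuwanht/.
Under (C)(C)V(C), the unsyllabifiable consonants are /h/, /t/ (at most one coda consonant is licensed; onsets may contain at most 2 consonants).
Inserting the epenthetic vowel yields /h/ → /ho/, /t/ → /to/.

ʔmahɹuwanhoto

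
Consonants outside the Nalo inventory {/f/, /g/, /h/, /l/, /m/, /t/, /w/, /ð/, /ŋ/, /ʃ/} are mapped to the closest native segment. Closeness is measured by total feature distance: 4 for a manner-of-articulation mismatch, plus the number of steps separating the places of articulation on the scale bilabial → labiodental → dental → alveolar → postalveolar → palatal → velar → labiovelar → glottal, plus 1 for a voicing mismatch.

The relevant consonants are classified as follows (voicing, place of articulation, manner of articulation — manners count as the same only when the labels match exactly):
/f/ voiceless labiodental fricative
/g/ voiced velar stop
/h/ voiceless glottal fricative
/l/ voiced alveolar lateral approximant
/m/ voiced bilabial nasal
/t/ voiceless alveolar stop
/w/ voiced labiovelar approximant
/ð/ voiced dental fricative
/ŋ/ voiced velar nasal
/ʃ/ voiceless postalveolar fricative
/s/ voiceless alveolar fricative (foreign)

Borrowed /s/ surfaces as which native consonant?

ʃ

/ʃ/ is closest: same manner (fricative), place distance 1 (alveolar→postalveolar), same voicing; total 1. Next closest is /f/ at distance 2.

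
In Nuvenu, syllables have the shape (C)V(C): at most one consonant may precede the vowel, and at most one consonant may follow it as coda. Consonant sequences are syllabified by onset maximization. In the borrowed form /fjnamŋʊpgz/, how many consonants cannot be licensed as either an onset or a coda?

4

The consonants /f/, /j/, /g/, /z/ cannot be parsed into a legal (C)V(C) syllable (at most one coda consonant is licensed; onsets are limited to one consonant).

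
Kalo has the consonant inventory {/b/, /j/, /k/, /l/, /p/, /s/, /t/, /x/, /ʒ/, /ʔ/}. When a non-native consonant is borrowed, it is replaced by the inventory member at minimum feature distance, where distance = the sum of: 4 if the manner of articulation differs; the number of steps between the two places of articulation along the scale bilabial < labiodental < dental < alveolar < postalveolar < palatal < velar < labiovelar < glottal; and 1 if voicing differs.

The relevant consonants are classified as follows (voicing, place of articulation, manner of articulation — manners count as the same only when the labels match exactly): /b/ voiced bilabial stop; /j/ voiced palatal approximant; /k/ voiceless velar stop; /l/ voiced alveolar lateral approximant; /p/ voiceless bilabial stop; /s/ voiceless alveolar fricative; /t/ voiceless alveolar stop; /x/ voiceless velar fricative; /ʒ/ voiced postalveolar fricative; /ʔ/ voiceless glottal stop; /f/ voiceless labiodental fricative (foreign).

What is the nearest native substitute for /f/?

/s/ is closest: same manner (fricative), place distance 2 (labiodental→alveolar), same voicing; total 2. Next closest is /ʒ/ at distance 4.

s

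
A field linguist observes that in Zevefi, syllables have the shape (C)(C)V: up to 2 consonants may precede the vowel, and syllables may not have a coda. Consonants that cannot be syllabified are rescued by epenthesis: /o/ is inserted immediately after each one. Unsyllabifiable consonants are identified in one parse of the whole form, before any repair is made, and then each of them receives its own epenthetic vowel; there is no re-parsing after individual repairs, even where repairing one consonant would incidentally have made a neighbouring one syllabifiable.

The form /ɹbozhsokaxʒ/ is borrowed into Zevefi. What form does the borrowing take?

Syllabifying with onset maximization leaves /z/, /x/, /ʒ/ stranded (no codas are permitted; onsets may contain at most 2 consonants).
Epenthesis after each stranded consonant: /z/ → /zo/, /x/ → /xo/, /ʒ/ → /ʒo/.

ɹbozohsokaxoʒo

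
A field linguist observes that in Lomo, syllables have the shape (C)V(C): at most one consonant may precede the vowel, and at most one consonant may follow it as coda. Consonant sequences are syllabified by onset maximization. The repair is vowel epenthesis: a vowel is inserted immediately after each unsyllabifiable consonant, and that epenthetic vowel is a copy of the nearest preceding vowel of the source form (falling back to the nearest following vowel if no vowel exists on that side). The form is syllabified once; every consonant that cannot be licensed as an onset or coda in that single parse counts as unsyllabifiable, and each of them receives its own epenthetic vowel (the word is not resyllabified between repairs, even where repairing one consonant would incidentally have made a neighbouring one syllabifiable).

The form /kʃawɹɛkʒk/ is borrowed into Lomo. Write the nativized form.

Under (C)V(C), the unsyllabifiable consonants are /k/, /ʒ/, /k/ (at most one coda consonant is licensed; onsets are limited to one consonant).
Each unlicensed consonant becomes the onset of a new syllable: /k/ → /ka/, /ʒ/ → /ʒɛ/, /k/ → /kɛ/.

kaʃawɹɛkʒɛkɛ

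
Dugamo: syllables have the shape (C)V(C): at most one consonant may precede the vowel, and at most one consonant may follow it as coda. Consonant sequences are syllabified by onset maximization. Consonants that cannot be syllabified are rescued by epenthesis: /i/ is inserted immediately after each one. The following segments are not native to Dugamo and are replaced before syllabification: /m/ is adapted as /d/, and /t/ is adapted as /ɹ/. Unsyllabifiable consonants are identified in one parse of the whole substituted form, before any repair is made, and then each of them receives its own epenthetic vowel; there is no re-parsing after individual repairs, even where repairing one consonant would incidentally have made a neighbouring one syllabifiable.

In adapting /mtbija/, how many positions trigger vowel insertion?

2

After substitution the input is /dɹbija/.
The unsyllabifiable consonants are /d/, /ɹ/; each receives one epenthetic vowel.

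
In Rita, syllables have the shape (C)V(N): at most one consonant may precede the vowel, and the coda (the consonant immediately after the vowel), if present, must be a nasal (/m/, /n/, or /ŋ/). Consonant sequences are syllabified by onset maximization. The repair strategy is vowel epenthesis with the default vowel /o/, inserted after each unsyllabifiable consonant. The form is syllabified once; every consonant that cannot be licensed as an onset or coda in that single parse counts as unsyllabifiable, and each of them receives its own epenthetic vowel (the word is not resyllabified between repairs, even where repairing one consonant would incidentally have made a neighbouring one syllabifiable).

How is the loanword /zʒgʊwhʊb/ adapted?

Under (C)V(N), the unsyllabifiable consonants are /z/, /ʒ/, /w/, /b/ (only a nasal (/m/, /n/, or /ŋ/) is licensed in coda position; onsets are limited to one consonant).
Each unlicensed consonant becomes the onset of a new syllable: /z/ → /zo/, /ʒ/ → /ʒo/, /w/ → /wo/, /b/ → /bo/.

zoʒogʊwohʊbo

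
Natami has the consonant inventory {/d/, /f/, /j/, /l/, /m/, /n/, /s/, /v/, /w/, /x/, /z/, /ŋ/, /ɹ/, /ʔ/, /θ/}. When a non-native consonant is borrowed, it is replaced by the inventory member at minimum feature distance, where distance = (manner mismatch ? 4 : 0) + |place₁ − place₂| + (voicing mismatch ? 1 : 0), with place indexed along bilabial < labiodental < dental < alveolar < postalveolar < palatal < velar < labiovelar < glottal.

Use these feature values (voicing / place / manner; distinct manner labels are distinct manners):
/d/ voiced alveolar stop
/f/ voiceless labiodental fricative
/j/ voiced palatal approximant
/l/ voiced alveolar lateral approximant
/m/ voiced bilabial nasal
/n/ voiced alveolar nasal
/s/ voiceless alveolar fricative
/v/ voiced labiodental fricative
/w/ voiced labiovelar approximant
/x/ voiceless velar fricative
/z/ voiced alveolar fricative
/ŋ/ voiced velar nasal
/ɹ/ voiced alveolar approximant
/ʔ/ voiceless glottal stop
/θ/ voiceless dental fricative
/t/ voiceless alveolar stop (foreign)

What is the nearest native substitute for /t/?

d

/d/ is closest: same manner (stop), place distance 0 (alveolar→alveolar), voicing differs (+1); total 1. Next closest is /s/ at distance 4.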